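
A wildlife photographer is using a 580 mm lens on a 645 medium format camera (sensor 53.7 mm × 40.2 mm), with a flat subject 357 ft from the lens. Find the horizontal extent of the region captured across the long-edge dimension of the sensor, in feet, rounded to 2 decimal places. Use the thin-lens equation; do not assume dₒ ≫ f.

32.88 ft

dₒ: 357 ft × 304.8 mm/ft = 108813.60 mm.
Similar triangles through the lens centre give W/dₒ = w/dᵢ; with 1/f = 1/dₒ + 1/dᵢ this gives W = w·(dₒ − f)/f.
W = 53.7 mm × (108814 − 580) / 580 = 53.7 × 186.6096 ≈ 10020.938 mm = 10020.938/304.8 ft = 32.8771 ft.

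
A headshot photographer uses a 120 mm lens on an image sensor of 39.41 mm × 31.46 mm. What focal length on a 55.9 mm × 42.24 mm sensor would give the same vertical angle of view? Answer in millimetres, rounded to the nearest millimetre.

Equal angle of view means equal height/f ratio, so f₂ = f₁ · (height₂/height₁) = 120 × 42.24/31.46.
f₂ = 120 × 1.34266 ≈ 161.119 mm.

161 mm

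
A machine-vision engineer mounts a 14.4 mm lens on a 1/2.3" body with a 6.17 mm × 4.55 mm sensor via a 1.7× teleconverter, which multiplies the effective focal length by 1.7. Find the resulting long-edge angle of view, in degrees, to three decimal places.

Effective focal length f = 14.4 × 1.7 = 24.48 mm.
α = 2·arctan(6.17 / (2 × 24.48)) = 2·arctan(0.12602) ≈ 14.3652°.

14.365°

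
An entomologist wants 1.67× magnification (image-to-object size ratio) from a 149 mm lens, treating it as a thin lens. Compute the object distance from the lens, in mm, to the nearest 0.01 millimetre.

With m = dᵢ/dₒ and 1/f = 1/dₒ + 1/dᵢ, substituting dᵢ = m·dₒ gives 1/f = (1 + 1/m)/dₒ, hence dₒ = f·(1 + 1/m).
dₒ = 149 × (1 + 1/1.67) = 149 × 1.59880 ≈ 238.222 mm.

238.22 mm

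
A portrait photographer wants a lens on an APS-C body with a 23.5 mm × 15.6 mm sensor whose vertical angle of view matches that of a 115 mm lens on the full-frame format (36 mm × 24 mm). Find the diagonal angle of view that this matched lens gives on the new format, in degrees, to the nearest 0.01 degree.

21.37°

Equal vertical AOV ⇒ f₂ = f₁ · 15.6/24 = 115 × 0.65000 ≈ 74.7500 mm.
Sensor diagonal = √(23.5² + 15.6²) = √795.6100 ≈ 28.2066 mm.
Diagonal AOV on the new format = 2·arctan(28.2066 / (2 × 74.7500)) = 2·arctan(0.18867) ≈ 21.3691°.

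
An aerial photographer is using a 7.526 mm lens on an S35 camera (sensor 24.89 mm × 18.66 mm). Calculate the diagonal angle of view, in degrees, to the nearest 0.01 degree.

Sensor diagonal = √(24.89² + 18.66²) = √967.7077 ≈ 31.1080 mm.
Angle of view α = 2·arctan(d/2f) with d = 31.1080 mm and f = 7.526 mm.
d/2f = 2.06670; arctan(2.06670) ≈ 64.1794°, so α ≈ 128.3588°.

128.36°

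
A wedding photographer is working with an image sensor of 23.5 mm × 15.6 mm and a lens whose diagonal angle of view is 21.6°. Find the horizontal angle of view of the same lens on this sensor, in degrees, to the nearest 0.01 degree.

Sensor diagonal = √(23.5² + 15.6²) = √795.6100 ≈ 28.2066 mm.
From the diagonal AOV: f = 28.2066 / (2·tan(10.8°)) = 28.2066 / 0.38152 ≈ 73.9320 mm.
Horizontal AOV = 2·arctan(23.5 / (2 × 73.9320)) = 2·arctan(0.15893) ≈ 18.0610°.

18.06°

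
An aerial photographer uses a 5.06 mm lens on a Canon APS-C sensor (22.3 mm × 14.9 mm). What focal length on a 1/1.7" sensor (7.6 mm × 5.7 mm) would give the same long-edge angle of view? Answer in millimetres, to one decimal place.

Equal angle of view means equal width/f ratio, so f₂ = f₁ · (width₂/width₁) = 5.06 × 7.6/22.3.
f₂ = 5.06 × 0.34081 ≈ 1.724 mm.

1.7 mm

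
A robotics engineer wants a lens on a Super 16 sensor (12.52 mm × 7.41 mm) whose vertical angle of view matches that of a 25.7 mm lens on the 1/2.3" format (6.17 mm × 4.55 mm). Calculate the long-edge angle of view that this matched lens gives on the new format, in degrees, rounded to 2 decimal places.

17.01°

Equal vertical AOV ⇒ f₂ = f₁ · 7.41/4.55 = 25.7 × 1.62857 ≈ 41.8543 mm.
Long-edge AOV on the new format = 2·arctan(12.52 / (2 × 41.8543)) = 2·arctan(0.14957) ≈ 17.0129°.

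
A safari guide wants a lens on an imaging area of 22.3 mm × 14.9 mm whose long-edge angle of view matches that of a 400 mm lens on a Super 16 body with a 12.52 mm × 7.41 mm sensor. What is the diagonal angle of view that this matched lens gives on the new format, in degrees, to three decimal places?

2.157°

Equal long-edge AOV ⇒ f₂ = f₁ · 22.3/12.52 = 400 × 1.78115 ≈ 712.4601 mm.
Sensor diagonal = √(22.3² + 14.9²) = √719.3000 ≈ 26.8198 mm.
Diagonal AOV on the new format = 2·arctan(26.8198 / (2 × 712.4601)) = 2·arctan(0.01882) ≈ 2.1566°.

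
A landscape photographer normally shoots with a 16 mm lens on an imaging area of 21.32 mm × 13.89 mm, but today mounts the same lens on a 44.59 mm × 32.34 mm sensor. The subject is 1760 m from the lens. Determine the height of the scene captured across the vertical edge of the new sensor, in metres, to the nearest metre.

The focal length stays 16 mm; the relevant sensor dimension is now h = 32.34 mm. Object distance dₒ = 1760 m = 1.76e+06 mm.
Thin-lens field height W = h·(dₒ − f)/f = 32.34 × (1.76e+06 − 16)/16 ≈ 3557367.660 mm = 3557.37 m.

3557 m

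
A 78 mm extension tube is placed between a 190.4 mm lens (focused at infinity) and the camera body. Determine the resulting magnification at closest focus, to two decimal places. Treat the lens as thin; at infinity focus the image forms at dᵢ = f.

0.41×

The tube moves the image plane from f to f + e, so dᵢ = 190.4 + 78 = 268.4 mm. Focus is achieved when 1/f = 1/dₒ + 1/dᵢ, giving dₒ = 1/(1/f − 1/(f+e)).
Magnification m = dᵢ/dₒ = (f+e)·(1/f − 1/(f+e)) = e/f = 78/190.4 ≈ 0.4097.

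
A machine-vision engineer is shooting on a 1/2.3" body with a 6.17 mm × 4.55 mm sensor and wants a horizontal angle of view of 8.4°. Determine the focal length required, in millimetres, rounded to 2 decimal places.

42.01 mm

From α = 2·arctan(w/2f) we get f = w / (2·tan(α/2)).
With w = 6.17 mm and α/2 = 4.2°, tan(α/2) ≈ 0.07344, so f ≈ 6.17 / 0.14687 ≈ 42.0097 mm.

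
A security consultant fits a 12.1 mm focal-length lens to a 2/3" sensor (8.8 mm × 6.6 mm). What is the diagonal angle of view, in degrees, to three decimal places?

Sensor diagonal = √(8.8² + 6.6²) = √121.0000 ≈ 11.0000 mm.
Angle of view α = 2·arctan(d/2f) with d = 11.0000 mm and f = 12.1 mm.
d/2f = 0.45455; arctan(0.45455) ≈ 24.4440°, so α ≈ 48.8879°.

48.888°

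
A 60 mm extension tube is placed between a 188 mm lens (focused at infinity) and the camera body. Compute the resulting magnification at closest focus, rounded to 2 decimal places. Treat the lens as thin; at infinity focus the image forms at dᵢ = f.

The tube moves the image plane from f to f + e, so dᵢ = 188 + 60 = 248 mm. Focus is achieved when 1/f = 1/dₒ + 1/dᵢ, giving dₒ = 1/(1/f − 1/(f+e)).
Magnification m = dᵢ/dₒ = (f+e)·(1/f − 1/(f+e)) = e/f = 60/188 ≈ 0.3191.

0.32×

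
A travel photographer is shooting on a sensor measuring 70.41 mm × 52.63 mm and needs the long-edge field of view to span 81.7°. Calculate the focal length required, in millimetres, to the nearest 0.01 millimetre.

40.71 mm

From α = 2·arctan(w/2f) we get f = w / (2·tan(α/2)).
With w = 70.41 mm and α/2 = 40.85°, tan(α/2) ≈ 0.86470, so f ≈ 70.41 / 1.72940 ≈ 40.7135 mm.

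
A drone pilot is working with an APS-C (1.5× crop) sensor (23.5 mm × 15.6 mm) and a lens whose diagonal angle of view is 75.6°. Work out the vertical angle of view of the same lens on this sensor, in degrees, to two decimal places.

46.44°

Sensor diagonal = √(23.5² + 15.6²) = √795.6100 ≈ 28.2066 mm.
From the diagonal AOV: f = 28.2066 / (2·tan(37.8°)) = 28.2066 / 1.55136 ≈ 18.1818 mm.
Vertical AOV = 2·arctan(15.6 / (2 × 18.1818)) = 2·arctan(0.42900) ≈ 46.4386°.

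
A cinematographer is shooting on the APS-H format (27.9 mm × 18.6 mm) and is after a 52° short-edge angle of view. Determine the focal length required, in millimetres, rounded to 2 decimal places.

19.07 mm

From α = 2·arctan(h/2f) we get f = h / (2·tan(α/2)).
With h = 18.6 mm and α/2 = 26°, tan(α/2) ≈ 0.48773, so f ≈ 18.6 / 0.97547 ≈ 19.0678 mm.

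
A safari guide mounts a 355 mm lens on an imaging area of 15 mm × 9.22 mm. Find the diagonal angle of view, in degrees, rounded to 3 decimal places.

Sensor diagonal = √(15² + 9.22²) = √310.0084 ≈ 17.6071 mm.
Angle of view α = 2·arctan(d/2f) with d = 17.6071 mm and f = 355 mm.
d/2f = 0.02480; arctan(0.02480) ≈ 1.4206°, so α ≈ 2.8411°.

2.841°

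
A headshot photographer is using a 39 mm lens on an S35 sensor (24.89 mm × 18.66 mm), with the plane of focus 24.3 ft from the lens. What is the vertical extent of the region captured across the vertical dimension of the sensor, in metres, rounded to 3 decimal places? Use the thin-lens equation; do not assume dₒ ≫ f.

dₒ: 24.3 ft × 304.8 mm/ft = 7406.64 mm.
Similar triangles through the lens centre give W/dₒ = h/dᵢ; with 1/f = 1/dₒ + 1/dᵢ this gives W = h·(dₒ − f)/f.
W = 18.66 mm × (7406.64 − 39) / 39 = 18.66 × 188.9138 ≈ 3525.132 mm = 3.52513 m.

3.525 m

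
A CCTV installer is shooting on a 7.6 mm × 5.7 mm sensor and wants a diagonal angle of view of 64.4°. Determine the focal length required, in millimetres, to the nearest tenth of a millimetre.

Sensor diagonal = √(7.6² + 5.7²) = √90.2500 ≈ 9.5000 mm.
From α = 2·arctan(d/2f) we get f = d / (2·tan(α/2)).
With d = 9.5000 mm and α/2 = 32.2°, tan(α/2) ≈ 0.62973, so f ≈ 9.5000 / 1.25947 ≈ 7.5429 mm.

7.5 mm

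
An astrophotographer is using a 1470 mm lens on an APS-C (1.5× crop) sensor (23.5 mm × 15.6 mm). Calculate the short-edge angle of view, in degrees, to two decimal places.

Angle of view α = 2·arctan(h/2f) with h = 15.6 mm and f = 1470 mm.
h/2f = 0.00531; arctan(0.00531) ≈ 0.3040°, so α ≈ 0.6080°.

0.61°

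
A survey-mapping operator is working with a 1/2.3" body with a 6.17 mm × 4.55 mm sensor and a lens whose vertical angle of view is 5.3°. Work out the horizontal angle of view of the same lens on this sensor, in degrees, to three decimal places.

7.183°

From the vertical AOV: f = 4.55 / (2·tan(2.65°)) = 4.55 / 0.09257 ≈ 49.1528 mm.
Horizontal AOV = 2·arctan(6.17 / (2 × 49.1528)) = 2·arctan(0.06276) ≈ 7.1827°.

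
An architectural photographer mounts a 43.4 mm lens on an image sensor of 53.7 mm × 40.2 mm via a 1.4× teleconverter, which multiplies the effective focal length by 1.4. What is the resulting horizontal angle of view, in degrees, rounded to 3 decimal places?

Effective focal length f = 43.4 × 1.4 = 60.76 mm.
α = 2·arctan(53.7 / (2 × 60.76)) = 2·arctan(0.44190) ≈ 47.6815°.

47.682°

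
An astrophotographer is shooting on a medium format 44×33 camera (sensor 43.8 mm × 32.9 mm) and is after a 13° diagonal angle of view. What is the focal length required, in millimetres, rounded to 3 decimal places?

Sensor diagonal = √(43.8² + 32.9²) = √3000.8500 ≈ 54.7800 mm.
From α = 2·arctan(d/2f) we get f = d / (2·tan(α/2)).
With d = 54.7800 mm and α/2 = 6.5°, tan(α/2) ≈ 0.11394, so f ≈ 54.7800 / 0.22787 ≈ 240.3990 mm.

240.399 mm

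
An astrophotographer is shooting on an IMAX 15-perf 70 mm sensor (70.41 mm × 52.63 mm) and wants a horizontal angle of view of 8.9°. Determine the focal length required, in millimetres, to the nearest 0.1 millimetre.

From α = 2·arctan(w/2f) we get f = w / (2·tan(α/2)).
With w = 70.41 mm and α/2 = 4.45°, tan(α/2) ≈ 0.07782, so f ≈ 70.41 / 0.15565 ≈ 452.3686 mm.

452.4 mm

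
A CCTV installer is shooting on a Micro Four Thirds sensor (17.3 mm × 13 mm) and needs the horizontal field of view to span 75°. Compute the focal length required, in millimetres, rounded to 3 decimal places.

11.273 mm

From α = 2·arctan(w/2f) we get f = w / (2·tan(α/2)).
With w = 17.3 mm and α/2 = 37.5°, tan(α/2) ≈ 0.76733, so f ≈ 17.3 / 1.53465 ≈ 11.2729 mm.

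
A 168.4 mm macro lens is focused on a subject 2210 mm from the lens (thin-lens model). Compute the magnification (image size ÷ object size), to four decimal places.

0.0825×

Thin lens: 1/f = 1/dₒ + 1/dᵢ → 1/dᵢ = 1/168.4 − 1/2210 = 0.0054858 mm⁻¹, so dᵢ ≈ 182.2904 mm.
Magnification m = dᵢ/dₒ = 182.2904/2210 ≈ 0.08248.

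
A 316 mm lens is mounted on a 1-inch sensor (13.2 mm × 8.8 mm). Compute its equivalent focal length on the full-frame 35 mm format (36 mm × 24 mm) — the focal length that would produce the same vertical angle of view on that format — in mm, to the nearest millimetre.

Equal angle of view means equal height/f ratio, so f₂ = f₁ · (height₂/height₁) = 316 × 24/8.8.
f₂ = 316 × 2.72727 ≈ 861.818 mm.

862 mm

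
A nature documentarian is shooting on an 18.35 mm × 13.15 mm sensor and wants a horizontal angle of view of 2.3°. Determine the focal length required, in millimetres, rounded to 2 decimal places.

457.06 mm

From α = 2·arctan(w/2f) we get f = w / (2·tan(α/2)).
With w = 18.35 mm and α/2 = 1.15°, tan(α/2) ≈ 0.02007, so f ≈ 18.35 / 0.04015 ≈ 457.0593 mm.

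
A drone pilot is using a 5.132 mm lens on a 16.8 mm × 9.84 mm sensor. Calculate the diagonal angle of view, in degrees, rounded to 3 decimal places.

Sensor diagonal = √(16.8² + 9.84²) = √379.0656 ≈ 19.4696 mm.
Angle of view α = 2·arctan(d/2f) with d = 19.4696 mm and f = 5.132 mm.
d/2f = 1.89688; arctan(1.89688) ≈ 62.2027°, so α ≈ 124.4053°.

124.405°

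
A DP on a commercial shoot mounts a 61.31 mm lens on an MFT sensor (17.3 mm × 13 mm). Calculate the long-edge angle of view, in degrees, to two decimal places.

Angle of view α = 2·arctan(w/2f) with w = 17.3 mm and f = 61.31 mm.
w/2f = 0.14109; arctan(0.14109) ≈ 8.0306°, so α ≈ 16.0613°.

16.06°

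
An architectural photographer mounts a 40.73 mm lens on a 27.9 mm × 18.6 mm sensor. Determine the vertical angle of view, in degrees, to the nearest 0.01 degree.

25.72°

Angle of view α = 2·arctan(h/2f) with h = 18.6 mm and f = 40.73 mm.
h/2f = 0.22833; arctan(0.22833) ≈ 12.8620°, so α ≈ 25.7240°.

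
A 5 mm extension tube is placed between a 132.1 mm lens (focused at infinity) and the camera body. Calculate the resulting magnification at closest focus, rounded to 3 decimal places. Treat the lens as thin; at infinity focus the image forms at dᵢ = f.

The tube moves the image plane from f to f + e, so dᵢ = 132.1 + 5 = 137.1 mm. Focus is achieved when 1/f = 1/dₒ + 1/dᵢ, giving dₒ = 1/(1/f − 1/(f+e)).
Magnification m = dᵢ/dₒ = (f+e)·(1/f − 1/(f+e)) = e/f = 5/132.1 ≈ 0.0379.

0.038×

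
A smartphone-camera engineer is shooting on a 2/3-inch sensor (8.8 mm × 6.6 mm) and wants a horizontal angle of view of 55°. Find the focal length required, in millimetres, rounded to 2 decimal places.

8.45 mm

From α = 2·arctan(w/2f) we get f = w / (2·tan(α/2)).
With w = 8.8 mm and α/2 = 27.5°, tan(α/2) ≈ 0.52057, so f ≈ 8.8 / 1.04113 ≈ 8.4523 mm.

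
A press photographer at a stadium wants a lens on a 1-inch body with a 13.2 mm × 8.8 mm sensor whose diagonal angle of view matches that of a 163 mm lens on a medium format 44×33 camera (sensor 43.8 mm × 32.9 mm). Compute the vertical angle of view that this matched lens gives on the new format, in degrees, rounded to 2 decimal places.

10.65°

Sensor diagonal = √(43.8² + 32.9²) = √3000.8500 ≈ 54.7800 mm.
Sensor diagonal = √(13.2² + 8.8²) = √251.6800 ≈ 15.8644 mm.
Equal diagonal AOV ⇒ f₂ = f₁ · 15.8644/54.7800 = 163 × 0.28960 ≈ 47.2052 mm.
Vertical AOV on the new format = 2·arctan(8.8 / (2 × 47.2052)) = 2·arctan(0.09321) ≈ 10.6503°.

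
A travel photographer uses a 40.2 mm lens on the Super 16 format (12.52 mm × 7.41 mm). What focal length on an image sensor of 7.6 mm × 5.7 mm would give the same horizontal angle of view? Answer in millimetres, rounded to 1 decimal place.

24.4 mm

Equal angle of view means equal width/f ratio, so f₂ = f₁ · (width₂/width₁) = 40.2 × 7.6/12.52.
f₂ = 40.2 × 0.60703 ≈ 24.403 mm.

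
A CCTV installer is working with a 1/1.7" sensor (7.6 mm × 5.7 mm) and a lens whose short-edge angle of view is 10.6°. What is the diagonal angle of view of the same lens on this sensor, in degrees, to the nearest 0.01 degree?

17.58°

From the short-edge AOV: f = 5.7 / (2·tan(5.3°)) = 5.7 / 0.18553 ≈ 30.7221 mm.
Sensor diagonal = √(7.6² + 5.7²) = √90.2500 ≈ 9.5000 mm.
Diagonal AOV = 2·arctan(9.5000 / (2 × 30.7221)) = 2·arctan(0.15461) ≈ 17.5780°.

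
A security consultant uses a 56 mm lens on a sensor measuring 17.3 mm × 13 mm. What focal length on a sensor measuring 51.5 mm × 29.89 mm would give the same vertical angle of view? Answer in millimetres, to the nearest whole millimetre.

129 mm

Equal angle of view means equal height/f ratio, so f₂ = f₁ · (height₂/height₁) = 56 × 29.89/13.
f₂ = 56 × 2.29923 ≈ 128.757 mm.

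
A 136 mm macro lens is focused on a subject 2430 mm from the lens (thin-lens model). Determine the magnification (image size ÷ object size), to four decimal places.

0.0593×

Thin lens: 1/f = 1/dₒ + 1/dᵢ → 1/dᵢ = 1/136 − 1/2430 = 0.0069414 mm⁻¹, so dᵢ ≈ 144.0628 mm.
Magnification m = dᵢ/dₒ = 144.0628/2430 ≈ 0.05929.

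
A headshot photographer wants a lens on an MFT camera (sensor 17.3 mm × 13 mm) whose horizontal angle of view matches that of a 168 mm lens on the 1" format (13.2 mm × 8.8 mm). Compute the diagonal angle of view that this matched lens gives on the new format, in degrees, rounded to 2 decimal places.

5.63°

Equal horizontal AOV ⇒ f₂ = f₁ · 17.3/13.2 = 168 × 1.31061 ≈ 220.1818 mm.
Sensor diagonal = √(17.3² + 13²) = √468.2900 ≈ 21.6400 mm.
Diagonal AOV on the new format = 2·arctan(21.6400 / (2 × 220.1818)) = 2·arctan(0.04914) ≈ 5.6266°.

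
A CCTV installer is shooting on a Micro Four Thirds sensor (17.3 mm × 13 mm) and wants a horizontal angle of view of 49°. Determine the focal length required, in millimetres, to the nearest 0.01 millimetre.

18.98 mm

From α = 2·arctan(w/2f) we get f = w / (2·tan(α/2)).
With w = 17.3 mm and α/2 = 24.5°, tan(α/2) ≈ 0.45573, so f ≈ 17.3 / 0.91145 ≈ 18.9807 mm.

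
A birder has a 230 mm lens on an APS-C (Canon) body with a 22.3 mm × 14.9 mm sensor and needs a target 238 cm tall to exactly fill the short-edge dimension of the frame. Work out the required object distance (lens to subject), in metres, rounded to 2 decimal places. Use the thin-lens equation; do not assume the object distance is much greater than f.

W: 238 cm = 2380 mm.
Magnification m = h/W = dᵢ/dₒ; combined with 1/f = 1/dₒ + 1/dᵢ this gives dₒ = f·(1 + W/h).
dₒ = 230 mm × (1 + 2380/14.9) = 230 × 160.7315 ≈ 36968.255 mm = 36.9683 m.

36.97 m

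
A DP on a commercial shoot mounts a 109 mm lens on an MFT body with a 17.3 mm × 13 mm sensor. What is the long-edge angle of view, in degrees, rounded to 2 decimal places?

9.07°

Angle of view α = 2·arctan(w/2f) with w = 17.3 mm and f = 109 mm.
w/2f = 0.07936; arctan(0.07936) ≈ 4.5374°, so α ≈ 9.0747°.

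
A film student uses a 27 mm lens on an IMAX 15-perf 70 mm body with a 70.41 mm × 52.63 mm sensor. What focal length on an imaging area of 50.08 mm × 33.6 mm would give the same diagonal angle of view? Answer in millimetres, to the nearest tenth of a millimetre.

18.5 mm

Sensor diagonal = √(70.41² + 52.63²) = √7727.4850 ≈ 87.9061 mm.
Sensor diagonal = √(50.08² + 33.6²) = √3636.9664 ≈ 60.3073 mm.
Equal angle of view means equal diagonal/f ratio, so f₂ = f₁ · (diagonal₂/diagonal₁) = 27 × 60.3073/87.9061.
f₂ = 27 × 0.68604 ≈ 18.523 mm.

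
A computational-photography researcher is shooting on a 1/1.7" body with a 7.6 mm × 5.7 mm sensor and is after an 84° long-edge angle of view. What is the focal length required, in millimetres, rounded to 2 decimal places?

4.22 mm

From α = 2·arctan(w/2f) we get f = w / (2·tan(α/2)).
With w = 7.6 mm and α/2 = 42°, tan(α/2) ≈ 0.90040, so f ≈ 7.6 / 1.80081 ≈ 4.2203 mm.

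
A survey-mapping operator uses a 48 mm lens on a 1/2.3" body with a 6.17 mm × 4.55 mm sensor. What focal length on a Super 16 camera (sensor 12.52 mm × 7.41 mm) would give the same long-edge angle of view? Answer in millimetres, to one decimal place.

97.4 mm

Equal angle of view means equal width/f ratio, so f₂ = f₁ · (width₂/width₁) = 48 × 12.52/6.17.
f₂ = 48 × 2.02917 ≈ 97.400 mm.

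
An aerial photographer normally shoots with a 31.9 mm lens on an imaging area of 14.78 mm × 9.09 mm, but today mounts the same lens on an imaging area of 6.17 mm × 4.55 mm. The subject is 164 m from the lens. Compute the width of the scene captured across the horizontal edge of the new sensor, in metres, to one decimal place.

31.7 m

The focal length stays 31.9 mm; the relevant sensor dimension is now w = 6.17 mm. Object distance dₒ = 164 m = 164000 mm.
Thin-lens field width W = w·(dₒ − f)/f = 6.17 × (164000 − 31.9)/31.9 ≈ 31714.206 mm = 31.7142 m.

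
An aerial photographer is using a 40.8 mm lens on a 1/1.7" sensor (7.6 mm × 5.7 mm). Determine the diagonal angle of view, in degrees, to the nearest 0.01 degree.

Sensor diagonal = √(7.6² + 5.7²) = √90.2500 ≈ 9.5000 mm.
Angle of view α = 2·arctan(d/2f) with d = 9.5000 mm and f = 40.8 mm.
d/2f = 0.11642; arctan(0.11642) ≈ 6.6406°, so α ≈ 13.2811°.

13.28°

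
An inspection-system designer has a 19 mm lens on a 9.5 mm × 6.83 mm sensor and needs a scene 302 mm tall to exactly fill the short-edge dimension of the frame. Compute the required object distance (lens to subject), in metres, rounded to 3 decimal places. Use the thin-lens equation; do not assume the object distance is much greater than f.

Magnification m = h/W = dᵢ/dₒ; combined with 1/f = 1/dₒ + 1/dᵢ this gives dₒ = f·(1 + W/h).
dₒ = 19 mm × (1 + 302/6.83) = 19 × 45.2167 ≈ 859.117 mm = 0.859117 m.

0.859 m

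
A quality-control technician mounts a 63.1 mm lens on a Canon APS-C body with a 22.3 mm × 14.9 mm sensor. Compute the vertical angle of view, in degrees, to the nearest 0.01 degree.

13.47°

Angle of view α = 2·arctan(h/2f) with h = 14.9 mm and f = 63.1 mm.
h/2f = 0.11807; arctan(0.11807) ≈ 6.7335°, so α ≈ 13.4671°.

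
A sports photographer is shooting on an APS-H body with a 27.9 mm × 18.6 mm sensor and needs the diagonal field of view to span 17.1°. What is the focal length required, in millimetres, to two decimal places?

111.52 mm

Sensor diagonal = √(27.9² + 18.6²) = √1124.3700 ≈ 33.5316 mm.
From α = 2·arctan(d/2f) we get f = d / (2·tan(α/2)).
With d = 33.5316 mm and α/2 = 8.55°, tan(α/2) ≈ 0.15034, so f ≈ 33.5316 / 0.30069 ≈ 111.5169 mm.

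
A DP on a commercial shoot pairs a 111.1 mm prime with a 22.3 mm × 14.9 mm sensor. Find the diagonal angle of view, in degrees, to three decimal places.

13.765°

Sensor diagonal = √(22.3² + 14.9²) = √719.3000 ≈ 26.8198 mm.
Angle of view α = 2·arctan(d/2f) with d = 26.8198 mm and f = 111.1 mm.
d/2f = 0.12070; arctan(0.12070) ≈ 6.8824°, so α ≈ 13.7647°.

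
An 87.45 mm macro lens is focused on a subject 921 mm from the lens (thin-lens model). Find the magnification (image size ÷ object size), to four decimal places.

0.1049×

Thin lens: 1/f = 1/dₒ + 1/dᵢ → 1/dᵢ = 1/87.45 − 1/921 = 0.0103493 mm⁻¹, so dᵢ ≈ 96.6246 mm.
Magnification m = dᵢ/dₒ = 96.6246/921 ≈ 0.10491.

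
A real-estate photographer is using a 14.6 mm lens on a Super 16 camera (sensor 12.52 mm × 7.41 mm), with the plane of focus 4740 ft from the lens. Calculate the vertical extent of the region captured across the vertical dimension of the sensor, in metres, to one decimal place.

733.3 m

dₒ: 4740 ft × 304.8 mm/ft = 1444751.95 mm.
Similar triangles through the lens centre give W/dₒ = h/dᵢ; with 1/f = 1/dₒ + 1/dᵢ this gives W = h·(dₒ − f)/f.
W = 7.41 mm × (1.44475e+06 − 14.6) / 14.6 = 7.41 × 98954.6133 ≈ 733253.684 mm = 733.254 m.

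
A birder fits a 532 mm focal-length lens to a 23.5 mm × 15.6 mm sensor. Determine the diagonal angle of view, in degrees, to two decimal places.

3.04°

Sensor diagonal = √(23.5² + 15.6²) = √795.6100 ≈ 28.2066 mm.
Angle of view α = 2·arctan(d/2f) with d = 28.2066 mm and f = 532 mm.
d/2f = 0.02651; arctan(0.02651) ≈ 1.5186°, so α ≈ 3.0371°.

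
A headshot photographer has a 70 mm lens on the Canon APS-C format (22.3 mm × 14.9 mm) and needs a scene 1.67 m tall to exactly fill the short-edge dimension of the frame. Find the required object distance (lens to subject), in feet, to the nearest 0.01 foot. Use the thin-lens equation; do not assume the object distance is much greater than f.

W: 1.67 m = 1670 mm.
Magnification m = h/W = dᵢ/dₒ; combined with 1/f = 1/dₒ + 1/dᵢ this gives dₒ = f·(1 + W/h).
dₒ = 70 mm × (1 + 1670/14.9) = 70 × 113.0805 ≈ 7915.638 mm = 7915.638/304.8 ft = 25.9699 ft.

25.97 ft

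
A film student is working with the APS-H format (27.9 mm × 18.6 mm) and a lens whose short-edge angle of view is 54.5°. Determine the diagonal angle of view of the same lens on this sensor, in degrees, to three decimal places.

85.753°

From the short-edge AOV: f = 18.6 / (2·tan(27.25°)) = 18.6 / 1.03007 ≈ 18.0571 mm.
Sensor diagonal = √(27.9² + 18.6²) = √1124.3700 ≈ 33.5316 mm.
Diagonal AOV = 2·arctan(33.5316 / (2 × 18.0571)) = 2·arctan(0.92849) ≈ 85.7528°.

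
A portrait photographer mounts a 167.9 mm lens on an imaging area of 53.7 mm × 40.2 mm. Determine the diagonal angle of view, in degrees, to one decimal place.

22.6°

Sensor diagonal = √(53.7² + 40.2²) = √4499.7300 ≈ 67.0800 mm.
Angle of view α = 2·arctan(d/2f) with d = 67.0800 mm and f = 167.9 mm.
d/2f = 0.19976; arctan(0.19976) ≈ 11.2968°, so α ≈ 22.5936°.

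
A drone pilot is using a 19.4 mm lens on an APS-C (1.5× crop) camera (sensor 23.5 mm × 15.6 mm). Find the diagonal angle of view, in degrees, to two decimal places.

72.03°

Sensor diagonal = √(23.5² + 15.6²) = √795.6100 ≈ 28.2066 mm.
Angle of view α = 2·arctan(d/2f) with d = 28.2066 mm and f = 19.4 mm.
d/2f = 0.72697; arctan(0.72697) ≈ 36.0161°, so α ≈ 72.0323°.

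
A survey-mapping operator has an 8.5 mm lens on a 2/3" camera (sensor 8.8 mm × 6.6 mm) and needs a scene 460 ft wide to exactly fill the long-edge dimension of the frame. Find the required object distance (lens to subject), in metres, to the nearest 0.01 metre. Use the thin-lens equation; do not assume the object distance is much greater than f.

135.44 m

W: 460 ft × 304.8 mm/ft = 140208.00 mm.
Magnification m = w/W = dᵢ/dₒ; combined with 1/f = 1/dₒ + 1/dᵢ this gives dₒ = f·(1 + W/w).
dₒ = 8.5 mm × (1 + 140208/8.8) = 8.5 × 15933.7268 ≈ 135436.677 mm = 135.437 m.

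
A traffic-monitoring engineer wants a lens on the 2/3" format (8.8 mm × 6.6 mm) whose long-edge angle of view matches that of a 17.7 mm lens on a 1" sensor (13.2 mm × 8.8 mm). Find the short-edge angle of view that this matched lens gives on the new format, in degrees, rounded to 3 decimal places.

Equal long-edge AOV ⇒ f₂ = f₁ · 8.8/13.2 = 17.7 × 0.66667 ≈ 11.8000 mm.
Short-edge AOV on the new format = 2·arctan(6.6 / (2 × 11.8000)) = 2·arctan(0.27966) ≈ 31.2485°.

31.248°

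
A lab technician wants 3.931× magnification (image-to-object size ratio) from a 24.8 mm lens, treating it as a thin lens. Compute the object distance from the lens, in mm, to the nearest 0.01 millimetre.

With m = dᵢ/dₒ and 1/f = 1/dₒ + 1/dᵢ, substituting dᵢ = m·dₒ gives 1/f = (1 + 1/m)/dₒ, hence dₒ = f·(1 + 1/m).
dₒ = 24.8 × (1 + 1/3.931) = 24.8 × 1.25439 ≈ 31.109 mm.

31.11 mm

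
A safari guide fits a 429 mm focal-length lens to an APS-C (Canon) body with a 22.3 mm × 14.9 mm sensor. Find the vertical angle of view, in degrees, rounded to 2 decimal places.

1.99°

Angle of view α = 2·arctan(h/2f) with h = 14.9 mm and f = 429 mm.
h/2f = 0.01737; arctan(0.01737) ≈ 0.9949°, so α ≈ 1.9898°.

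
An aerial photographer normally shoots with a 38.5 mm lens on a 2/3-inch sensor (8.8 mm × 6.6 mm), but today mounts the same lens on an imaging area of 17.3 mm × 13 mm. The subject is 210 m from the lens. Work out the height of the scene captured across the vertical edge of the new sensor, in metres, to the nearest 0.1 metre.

The focal length stays 38.5 mm; the relevant sensor dimension is now h = 13 mm. Object distance dₒ = 210 m = 210000 mm.
Thin-lens field height W = h·(dₒ − f)/f = 13 × (210000 − 38.5)/38.5 ≈ 70896.091 mm = 70.8961 m.

70.9 m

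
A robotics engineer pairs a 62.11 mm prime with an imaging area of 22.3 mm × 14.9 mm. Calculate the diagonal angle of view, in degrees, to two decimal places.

24.37°

Sensor diagonal = √(22.3² + 14.9²) = √719.3000 ≈ 26.8198 mm.
Angle of view α = 2·arctan(d/2f) with d = 26.8198 mm and f = 62.11 mm.
d/2f = 0.21591; arctan(0.21591) ≈ 12.1835°, so α ≈ 24.3669°.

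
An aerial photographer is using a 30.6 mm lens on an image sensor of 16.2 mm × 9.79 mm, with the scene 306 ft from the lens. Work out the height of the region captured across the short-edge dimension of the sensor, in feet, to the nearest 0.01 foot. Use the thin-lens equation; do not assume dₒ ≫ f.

dₒ: 306 ft × 304.8 mm/ft = 93268.80 mm.
Similar triangles through the lens centre give W/dₒ = h/dᵢ; with 1/f = 1/dₒ + 1/dᵢ this gives W = h·(dₒ − f)/f.
W = 9.79 mm × (93268.8 − 30.6) / 30.6 = 9.79 × 3046.9999 ≈ 29830.129 mm = 29830.129/304.8 ft = 97.8679 ft.

97.87 ft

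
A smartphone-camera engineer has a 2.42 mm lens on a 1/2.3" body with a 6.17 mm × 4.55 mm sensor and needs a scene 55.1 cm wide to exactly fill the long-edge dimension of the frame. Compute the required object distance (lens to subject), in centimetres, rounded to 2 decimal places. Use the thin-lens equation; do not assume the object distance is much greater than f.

21.85 cm

W: 55.1 cm = 551 mm.
Magnification m = w/W = dᵢ/dₒ; combined with 1/f = 1/dₒ + 1/dᵢ this gives dₒ = f·(1 + W/w).
dₒ = 2.42 mm × (1 + 551/6.17) = 2.42 × 90.3031 ≈ 218.533 mm = 21.8533 cm.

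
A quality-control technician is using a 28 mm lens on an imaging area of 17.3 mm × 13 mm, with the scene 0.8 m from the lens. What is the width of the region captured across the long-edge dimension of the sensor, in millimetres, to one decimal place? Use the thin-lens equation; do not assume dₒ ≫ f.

dₒ: 0.8 m = 800 mm.
Similar triangles through the lens centre give W/dₒ = w/dᵢ; with 1/f = 1/dₒ + 1/dᵢ this gives W = w·(dₒ − f)/f.
W = 17.3 mm × (800 − 28) / 28 = 17.3 × 27.5714 ≈ 476.986 mm.

477.0 mm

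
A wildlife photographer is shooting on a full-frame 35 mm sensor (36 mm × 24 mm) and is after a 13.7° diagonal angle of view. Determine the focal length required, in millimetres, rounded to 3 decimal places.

180.086 mm

Sensor diagonal = √(36² + 24²) = √1872.0000 ≈ 43.2666 mm.
From α = 2·arctan(d/2f) we get f = d / (2·tan(α/2)).
With d = 43.2666 mm and α/2 = 6.85°, tan(α/2) ≈ 0.12013, so f ≈ 43.2666 / 0.24026 ≈ 180.0856 mm.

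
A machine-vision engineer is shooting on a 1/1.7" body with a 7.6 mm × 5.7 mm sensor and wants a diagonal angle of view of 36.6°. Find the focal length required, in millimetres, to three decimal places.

14.363 mm

Sensor diagonal = √(7.6² + 5.7²) = √90.2500 ≈ 9.5000 mm.
From α = 2·arctan(d/2f) we get f = d / (2·tan(α/2)).
With d = 9.5000 mm and α/2 = 18.3°, tan(α/2) ≈ 0.33072, so f ≈ 9.5000 / 0.66144 ≈ 14.3627 mm.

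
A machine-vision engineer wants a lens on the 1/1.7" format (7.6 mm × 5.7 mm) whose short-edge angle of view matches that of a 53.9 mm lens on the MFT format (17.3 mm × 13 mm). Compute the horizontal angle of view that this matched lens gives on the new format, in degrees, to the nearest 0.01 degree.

Equal short-edge AOV ⇒ f₂ = f₁ · 5.7/13 = 53.9 × 0.43846 ≈ 23.6331 mm.
Horizontal AOV on the new format = 2·arctan(7.6 / (2 × 23.6331)) = 2·arctan(0.16079) ≈ 18.2690°.

18.27°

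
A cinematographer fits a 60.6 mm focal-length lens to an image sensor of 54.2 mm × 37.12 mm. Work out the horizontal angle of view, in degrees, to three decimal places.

Angle of view α = 2·arctan(w/2f) with w = 54.2 mm and f = 60.6 mm.
w/2f = 0.44719; arctan(0.44719) ≈ 24.0939°, so α ≈ 48.1879°.

48.188°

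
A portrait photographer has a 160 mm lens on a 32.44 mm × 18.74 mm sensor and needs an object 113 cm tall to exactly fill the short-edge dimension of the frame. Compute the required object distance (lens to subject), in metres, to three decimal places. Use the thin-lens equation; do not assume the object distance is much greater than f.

9.808 m

W: 113 cm = 1130 mm.
Magnification m = h/W = dᵢ/dₒ; combined with 1/f = 1/dₒ + 1/dᵢ this gives dₒ = f·(1 + W/h).
dₒ = 160 mm × (1 + 1130/18.74) = 160 × 61.2988 ≈ 9807.812 mm = 9.80781 m.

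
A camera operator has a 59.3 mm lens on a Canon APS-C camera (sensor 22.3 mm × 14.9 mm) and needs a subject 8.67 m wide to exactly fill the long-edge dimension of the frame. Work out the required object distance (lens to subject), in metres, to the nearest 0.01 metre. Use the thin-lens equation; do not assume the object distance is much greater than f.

23.11 m

W: 8.67 m = 8670 mm.
Magnification m = w/W = dᵢ/dₒ; combined with 1/f = 1/dₒ + 1/dᵢ this gives dₒ = f·(1 + W/w).
dₒ = 59.3 mm × (1 + 8670/22.3) = 59.3 × 389.7892 ≈ 23114.502 mm = 23.1145 m.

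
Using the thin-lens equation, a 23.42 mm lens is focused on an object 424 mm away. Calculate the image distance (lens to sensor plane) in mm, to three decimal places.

24.789 mm

1/dᵢ = 1/f − 1/dₒ = 1/23.42 − 1/424 = 0.0403401 mm⁻¹.
dᵢ = 1/0.0403401 ≈ 24.7893 mm.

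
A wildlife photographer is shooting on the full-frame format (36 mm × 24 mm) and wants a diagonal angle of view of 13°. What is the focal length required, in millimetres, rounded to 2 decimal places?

Sensor diagonal = √(36² + 24²) = √1872.0000 ≈ 43.2666 mm.
From α = 2·arctan(d/2f) we get f = d / (2·tan(α/2)).
With d = 43.2666 mm and α/2 = 6.5°, tan(α/2) ≈ 0.11394, so f ≈ 43.2666 / 0.22787 ≈ 189.8731 mm.

189.87 mm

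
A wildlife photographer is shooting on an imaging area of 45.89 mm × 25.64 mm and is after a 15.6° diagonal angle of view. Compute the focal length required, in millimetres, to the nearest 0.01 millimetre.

191.87 mm

Sensor diagonal = √(45.89² + 25.64²) = √2763.3017 ≈ 52.5671 mm.
From α = 2·arctan(d/2f) we get f = d / (2·tan(α/2)).
With d = 52.5671 mm and α/2 = 7.8°, tan(α/2) ≈ 0.13698, so f ≈ 52.5671 / 0.27397 ≈ 191.8747 mm.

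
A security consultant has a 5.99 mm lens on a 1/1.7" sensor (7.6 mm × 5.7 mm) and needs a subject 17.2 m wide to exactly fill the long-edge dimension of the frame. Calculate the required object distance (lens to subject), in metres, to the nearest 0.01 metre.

W: 17.2 m = 17200 mm.
Magnification m = w/W = dᵢ/dₒ; combined with 1/f = 1/dₒ + 1/dᵢ this gives dₒ = f·(1 + W/w).
dₒ = 5.99 mm × (1 + 17200/7.6) = 5.99 × 2264.1579 ≈ 13562.306 mm = 13.5623 m.

13.56 m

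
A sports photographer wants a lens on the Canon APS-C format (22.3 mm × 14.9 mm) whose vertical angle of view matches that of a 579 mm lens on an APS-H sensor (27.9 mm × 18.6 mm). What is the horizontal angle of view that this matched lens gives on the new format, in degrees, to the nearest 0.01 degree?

2.75°

Equal vertical AOV ⇒ f₂ = f₁ · 14.9/18.6 = 579 × 0.80108 ≈ 463.8226 mm.
Horizontal AOV on the new format = 2·arctan(22.3 / (2 × 463.8226)) = 2·arctan(0.02404) ≈ 2.7542°.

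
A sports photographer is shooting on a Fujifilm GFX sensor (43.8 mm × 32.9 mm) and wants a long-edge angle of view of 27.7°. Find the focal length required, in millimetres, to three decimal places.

From α = 2·arctan(w/2f) we get f = w / (2·tan(α/2)).
With w = 43.8 mm and α/2 = 13.85°, tan(α/2) ≈ 0.24655, so f ≈ 43.8 / 0.49310 ≈ 88.8261 mm.

88.826 mm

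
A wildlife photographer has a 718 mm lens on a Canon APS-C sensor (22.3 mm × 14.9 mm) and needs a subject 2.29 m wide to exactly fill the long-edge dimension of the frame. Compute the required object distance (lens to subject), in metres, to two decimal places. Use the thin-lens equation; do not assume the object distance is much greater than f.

W: 2.29 m = 2290 mm.
Magnification m = w/W = dᵢ/dₒ; combined with 1/f = 1/dₒ + 1/dᵢ this gives dₒ = f·(1 + W/w).
dₒ = 718 mm × (1 + 2290/22.3) = 718 × 103.6906 ≈ 74449.839 mm = 74.4498 m.

74.45 m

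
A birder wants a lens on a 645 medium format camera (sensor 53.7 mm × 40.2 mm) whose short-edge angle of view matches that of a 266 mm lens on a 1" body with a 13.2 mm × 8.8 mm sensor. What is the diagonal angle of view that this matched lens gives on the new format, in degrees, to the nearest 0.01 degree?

Equal short-edge AOV ⇒ f₂ = f₁ · 40.2/8.8 = 266 × 4.56818 ≈ 1215.1364 mm.
Sensor diagonal = √(53.7² + 40.2²) = √4499.7300 ≈ 67.0800 mm.
Diagonal AOV on the new format = 2·arctan(67.0800 / (2 × 1215.1364)) = 2·arctan(0.02760) ≈ 3.1621°.

3.16°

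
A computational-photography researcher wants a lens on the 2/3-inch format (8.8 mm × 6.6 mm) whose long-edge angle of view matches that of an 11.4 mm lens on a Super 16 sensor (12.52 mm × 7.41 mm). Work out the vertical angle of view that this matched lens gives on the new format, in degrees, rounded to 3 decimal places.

Equal long-edge AOV ⇒ f₂ = f₁ · 8.8/12.52 = 11.4 × 0.70288 ≈ 8.0128 mm.
Vertical AOV on the new format = 2·arctan(6.6 / (2 × 8.0128)) = 2·arctan(0.41184) ≈ 44.7679°.

44.768°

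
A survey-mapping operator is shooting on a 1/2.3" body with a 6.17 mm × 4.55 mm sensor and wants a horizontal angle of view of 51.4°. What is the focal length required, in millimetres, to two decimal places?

6.41 mm

From α = 2·arctan(w/2f) we get f = w / (2·tan(α/2)).
With w = 6.17 mm and α/2 = 25.7°, tan(α/2) ≈ 0.48127, so f ≈ 6.17 / 0.96253 ≈ 6.4102 mm.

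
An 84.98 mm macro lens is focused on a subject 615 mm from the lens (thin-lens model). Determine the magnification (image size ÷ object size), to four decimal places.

Thin lens: 1/f = 1/dₒ + 1/dᵢ → 1/dᵢ = 1/84.98 − 1/615 = 0.0101415 mm⁻¹, so dᵢ ≈ 98.6051 mm.
Magnification m = dᵢ/dₒ = 98.6051/615 ≈ 0.16033.

0.1603×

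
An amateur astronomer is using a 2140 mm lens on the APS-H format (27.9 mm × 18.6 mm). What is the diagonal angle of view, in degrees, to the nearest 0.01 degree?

Sensor diagonal = √(27.9² + 18.6²) = √1124.3700 ≈ 33.5316 mm.
Angle of view α = 2·arctan(d/2f) with d = 33.5316 mm and f = 2140 mm.
d/2f = 0.00783; arctan(0.00783) ≈ 0.4489°, so α ≈ 0.8977°.

0.90°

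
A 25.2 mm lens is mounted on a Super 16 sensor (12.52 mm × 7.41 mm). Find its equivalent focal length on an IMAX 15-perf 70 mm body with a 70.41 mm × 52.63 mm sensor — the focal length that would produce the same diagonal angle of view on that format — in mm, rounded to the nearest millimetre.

152 mm

Sensor diagonal = √(12.52² + 7.41²) = √211.6585 ≈ 14.5485 mm.
Sensor diagonal = √(70.41² + 52.63²) = √7727.4850 ≈ 87.9061 mm.
Equal angle of view means equal diagonal/f ratio, so f₂ = f₁ · (diagonal₂/diagonal₁) = 25.2 × 87.9061/14.5485.
f₂ = 25.2 × 6.04229 ≈ 152.266 mm.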